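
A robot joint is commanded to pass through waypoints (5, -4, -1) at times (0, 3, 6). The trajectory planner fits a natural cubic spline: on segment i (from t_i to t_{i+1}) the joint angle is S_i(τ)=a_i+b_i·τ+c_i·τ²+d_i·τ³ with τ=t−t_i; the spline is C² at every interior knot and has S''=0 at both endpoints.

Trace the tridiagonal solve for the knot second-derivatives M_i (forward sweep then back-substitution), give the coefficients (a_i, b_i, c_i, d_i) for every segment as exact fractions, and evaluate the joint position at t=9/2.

Δ: Δ0=-3, Δ1=1
row 1: diag=12, rhs=24; c'=1/4, d'=2
back: M1=2
M: M0=0, M1=2, M2=0
seg 0: a=5, c=M0/2=0, d=(M1−M0)/(6·3)=1/9, b=Δ0−h0·(2M0+M1)/6=-4
seg 1: a=-4, c=M1/2=1, d=(M2−M1)/(6·3)=-1/9, b=Δ1−h1·(2M1+M2)/6=-1
t_q=9/2 → seg 1, τ=3/2; S=-4+-1·τ+1·τ²+-1/9·τ³=-29/8

  seg 0: a=5 b=-4 c=0 d=1/9
  seg 1: a=-4 b=-1 c=1 d=-1/9
S(9/2) = -29/8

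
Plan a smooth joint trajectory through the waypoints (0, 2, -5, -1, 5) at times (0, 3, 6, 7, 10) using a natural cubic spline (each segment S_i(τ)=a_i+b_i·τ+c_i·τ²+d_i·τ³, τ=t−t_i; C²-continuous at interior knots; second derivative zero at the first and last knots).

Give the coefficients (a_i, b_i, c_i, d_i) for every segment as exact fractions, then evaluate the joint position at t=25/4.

  seg 0: a=0 b=499/228 c=0 d=-347/2052
  seg 1: a=2 b=-271/114 c=-347/228 d=1051/2052
  seg 2: a=-5 b=529/228 c=176/57 d=-107/76
  seg 3: a=-1 b=487/114 c=-259/228 d=259/2052
S(25/4) = -20667/4864

Δ: Δ0=2/3, Δ1=-7/3, Δ2=4, Δ3=2
row 1: diag=12, rhs=-18; c'=1/4, d'=-3/2
row 2: denom=8−3·1/4=29/4; d'=(38−3·-3/2)/(29/4)=170/29
row 3: denom=8−1·4/29=228/29; d'=(-12−1·170/29)/(228/29)=-259/114
back: M3=-259/114
back: M2=170/29−4/29·-259/114=352/57
back: M1=-3/2−1/4·352/57=-347/114
M: M0=0, M1=-347/114, M2=352/57, M3=-259/114, M4=0
seg 0: a=0, c=M0/2=0, d=(M1−M0)/(6·3)=-347/2052, b=Δ0−h0·(2M0+M1)/6=499/228
seg 1: a=2, c=M1/2=-347/228, d=(M2−M1)/(6·3)=1051/2052, b=Δ1−h1·(2M1+M2)/6=-271/114
seg 2: a=-5, c=M2/2=176/57, d=(M3−M2)/(6·1)=-107/76, b=Δ2−h2·(2M2+M3)/6=529/228
seg 3: a=-1, c=M3/2=-259/228, d=(M4−M3)/(6·3)=259/2052, b=Δ3−h3·(2M3+M4)/6=487/114
t_q=25/4 → seg 2, τ=1/4; S=-5+529/228·τ+176/57·τ²+-107/76·τ³=-20667/4864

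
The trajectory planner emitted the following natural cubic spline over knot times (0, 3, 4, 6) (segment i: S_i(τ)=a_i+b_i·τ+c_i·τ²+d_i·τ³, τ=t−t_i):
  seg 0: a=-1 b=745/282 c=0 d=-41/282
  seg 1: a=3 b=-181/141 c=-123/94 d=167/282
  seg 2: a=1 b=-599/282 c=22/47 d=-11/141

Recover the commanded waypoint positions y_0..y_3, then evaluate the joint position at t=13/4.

y_0 = S_0(0) = a_0 = -1
y_1 = S_1(0) = a_1 = 3
y_2 = S_2(0) = a_2 = 1
y_3 = S_2(2) = -2
t_q=13/4 is in segment 1 (τ=1/4); S_1(τ)=15681/6016

y_0=-1 y_1=3 y_2=1 y_3=-2
S(13/4) = 15681/6016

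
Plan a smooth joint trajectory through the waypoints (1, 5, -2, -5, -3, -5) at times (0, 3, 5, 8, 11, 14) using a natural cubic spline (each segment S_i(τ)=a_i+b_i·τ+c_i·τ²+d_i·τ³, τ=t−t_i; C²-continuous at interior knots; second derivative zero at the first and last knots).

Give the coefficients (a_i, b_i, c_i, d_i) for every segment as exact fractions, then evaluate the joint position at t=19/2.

Δ: Δ0=4/3, Δ1=-7/2, Δ2=-1, Δ3=2/3, Δ4=-2/3
row 1: diag=10, rhs=-29; c'=1/5, d'=-29/10
row 2: denom=10−2·1/5=48/5; d'=(15−2·-29/10)/(48/5)=13/6
row 3: denom=12−3·5/16=177/16; d'=(10−3·13/6)/(177/16)=56/177
row 4: denom=12−3·16/59=660/59; d'=(-8−3·56/177)/(660/59)=-4/5
back: M4=-4/5
back: M3=56/177−16/59·-4/5=8/15
back: M2=13/6−5/16·8/15=2
back: M1=-29/10−1/5·2=-33/10
M: M0=0, M1=-33/10, M2=2, M3=8/15, M4=-4/5, M5=0
seg 0: a=1, c=M0/2=0, d=(M1−M0)/(6·3)=-11/60, b=Δ0−h0·(2M0+M1)/6=179/60
seg 1: a=5, c=M1/2=-33/20, d=(M2−M1)/(6·2)=53/120, b=Δ1−h1·(2M1+M2)/6=-59/30
seg 2: a=-2, c=M2/2=1, d=(M3−M2)/(6·3)=-11/135, b=Δ2−h2·(2M2+M3)/6=-49/15
seg 3: a=-5, c=M3/2=4/15, d=(M4−M3)/(6·3)=-2/27, b=Δ3−h3·(2M3+M4)/6=8/15
seg 4: a=-3, c=M4/2=-2/5, d=(M5−M4)/(6·3)=2/45, b=Δ4−h4·(2M4+M5)/6=2/15
t_q=19/2 → seg 3, τ=3/2; S=-5+8/15·τ+4/15·τ²+-2/27·τ³=-77/20

  seg 0: a=1 b=179/60 c=0 d=-11/60
  seg 1: a=5 b=-59/30 c=-33/20 d=53/120
  seg 2: a=-2 b=-49/15 c=1 d=-11/135
  seg 3: a=-5 b=8/15 c=4/15 d=-2/27
  seg 4: a=-3 b=2/15 c=-2/5 d=2/45
S(19/2) = -77/20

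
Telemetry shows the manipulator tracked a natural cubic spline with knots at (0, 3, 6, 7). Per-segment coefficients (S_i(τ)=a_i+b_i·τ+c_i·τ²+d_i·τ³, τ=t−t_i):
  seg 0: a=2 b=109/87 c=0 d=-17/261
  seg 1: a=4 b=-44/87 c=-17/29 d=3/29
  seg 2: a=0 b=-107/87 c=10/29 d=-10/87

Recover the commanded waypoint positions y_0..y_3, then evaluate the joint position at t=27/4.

y_0 = S_0(0) = a_0 = 2
y_1 = S_1(0) = a_1 = 4
y_2 = S_2(0) = a_2 = 0
y_3 = S_2(1) = -1
t_q=27/4 is in segment 2 (τ=3/4); S_2(τ)=-721/928

y_0=2 y_1=4 y_2=0 y_3=-1
S(27/4) = -721/928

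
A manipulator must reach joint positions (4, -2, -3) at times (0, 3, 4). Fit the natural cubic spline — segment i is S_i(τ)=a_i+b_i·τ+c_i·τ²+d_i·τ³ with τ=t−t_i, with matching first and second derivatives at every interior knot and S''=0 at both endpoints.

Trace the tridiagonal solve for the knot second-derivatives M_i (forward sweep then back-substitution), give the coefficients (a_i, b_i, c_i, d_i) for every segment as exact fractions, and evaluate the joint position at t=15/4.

Δ: Δ0=-2, Δ1=-1
row 1: diag=8, rhs=6; c'=1/8, d'=3/4
back: M1=3/4
M: M0=0, M1=3/4, M2=0
seg 0: a=4, c=M0/2=0, d=(M1−M0)/(6·3)=1/24, b=Δ0−h0·(2M0+M1)/6=-19/8
seg 1: a=-2, c=M1/2=3/8, d=(M2−M1)/(6·1)=-1/8, b=Δ1−h1·(2M1+M2)/6=-5/4
t_q=15/4 → seg 1, τ=3/4; S=-2+-5/4·τ+3/8·τ²+-1/8·τ³=-1423/512

  seg 0: a=4 b=-19/8 c=0 d=1/24
  seg 1: a=-2 b=-5/4 c=3/8 d=-1/8
S(15/4) = -1423/512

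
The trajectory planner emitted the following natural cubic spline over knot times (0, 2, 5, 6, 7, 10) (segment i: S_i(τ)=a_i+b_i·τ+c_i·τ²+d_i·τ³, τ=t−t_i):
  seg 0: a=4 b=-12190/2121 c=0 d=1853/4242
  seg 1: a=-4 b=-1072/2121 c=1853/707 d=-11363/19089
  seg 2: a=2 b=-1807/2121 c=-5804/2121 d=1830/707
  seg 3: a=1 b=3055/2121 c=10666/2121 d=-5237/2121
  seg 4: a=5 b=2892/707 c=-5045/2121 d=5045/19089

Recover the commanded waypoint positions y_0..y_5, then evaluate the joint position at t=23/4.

y_0=4 y_1=-4 y_2=2 y_3=1 y_4=5 y_5=3
S(23/4) = 20673/22624

y_0 = S_0(0) = a_0 = 4
y_1 = S_1(0) = a_1 = -4
y_2 = S_2(0) = a_2 = 2
y_3 = S_3(0) = a_3 = 1
y_4 = S_4(0) = a_4 = 5
y_5 = S_4(3) = 3
t_q=23/4 is in segment 2 (τ=3/4); S_2(τ)=20673/22624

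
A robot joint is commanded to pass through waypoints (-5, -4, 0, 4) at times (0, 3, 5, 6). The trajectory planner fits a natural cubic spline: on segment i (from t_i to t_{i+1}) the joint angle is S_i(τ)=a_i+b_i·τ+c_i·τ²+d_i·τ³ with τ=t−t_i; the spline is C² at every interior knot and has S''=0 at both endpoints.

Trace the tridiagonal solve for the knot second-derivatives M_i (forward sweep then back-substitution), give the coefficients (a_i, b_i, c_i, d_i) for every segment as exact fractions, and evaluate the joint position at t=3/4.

  seg 0: a=-5 b=1/84 c=0 d=1/28
  seg 1: a=-4 b=41/42 c=9/28 d=2/21
  seg 2: a=0 b=143/42 c=25/28 d=-25/84
S(3/4) = -8917/1792

Δ: Δ0=1/3, Δ1=2, Δ2=4
row 1: diag=10, rhs=10; c'=1/5, d'=1
row 2: denom=6−2·1/5=28/5; d'=(12−2·1)/(28/5)=25/14
back: M2=25/14
back: M1=1−1/5·25/14=9/14
M: M0=0, M1=9/14, M2=25/14, M3=0
seg 0: a=-5, c=M0/2=0, d=(M1−M0)/(6·3)=1/28, b=Δ0−h0·(2M0+M1)/6=1/84
seg 1: a=-4, c=M1/2=9/28, d=(M2−M1)/(6·2)=2/21, b=Δ1−h1·(2M1+M2)/6=41/42
seg 2: a=0, c=M2/2=25/28, d=(M3−M2)/(6·1)=-25/84, b=Δ2−h2·(2M2+M3)/6=143/42
t_q=3/4 → seg 0, τ=3/4; S=-5+1/84·τ+0·τ²+1/28·τ³=-8917/1792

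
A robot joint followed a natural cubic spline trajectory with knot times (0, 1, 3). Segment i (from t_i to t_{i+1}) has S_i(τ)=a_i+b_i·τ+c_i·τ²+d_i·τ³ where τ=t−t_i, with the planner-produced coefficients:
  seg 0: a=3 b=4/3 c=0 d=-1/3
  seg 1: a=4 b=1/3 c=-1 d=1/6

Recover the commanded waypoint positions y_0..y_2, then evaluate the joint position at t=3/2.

y_0 = S_0(0) = a_0 = 3
y_1 = S_1(0) = a_1 = 4
y_2 = S_1(2) = 2
t_q=3/2 is in segment 1 (τ=1/2); S_1(τ)=63/16

y_0=3 y_1=4 y_2=2
S(3/2) = 63/16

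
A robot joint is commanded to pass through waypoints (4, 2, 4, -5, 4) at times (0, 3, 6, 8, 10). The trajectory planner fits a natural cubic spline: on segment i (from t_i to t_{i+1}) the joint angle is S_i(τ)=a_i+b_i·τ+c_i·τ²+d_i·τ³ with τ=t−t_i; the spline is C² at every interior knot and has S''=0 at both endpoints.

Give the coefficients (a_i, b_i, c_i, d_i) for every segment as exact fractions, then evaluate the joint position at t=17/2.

  seg 0: a=4 b=-233/140 c=0 d=419/3780
  seg 1: a=2 b=93/70 c=419/420 d=-307/756
  seg 2: a=4 b=-73/20 c=-93/35 d=125/112
  seg 3: a=-5 b=-31/35 c=1131/280 d=-377/560
S(17/2) = -2891/640

Δ: Δ0=-2/3, Δ1=2/3, Δ2=-9/2, Δ3=9/2
row 1: diag=12, rhs=8; c'=1/4, d'=2/3
row 2: denom=10−3·1/4=37/4; d'=(-31−3·2/3)/(37/4)=-132/37
row 3: denom=8−2·8/37=280/37; d'=(54−2·-132/37)/(280/37)=1131/140
back: M3=1131/140
back: M2=-132/37−8/37·1131/140=-186/35
back: M1=2/3−1/4·-186/35=419/210
M: M0=0, M1=419/210, M2=-186/35, M3=1131/140, M4=0
seg 0: a=4, c=M0/2=0, d=(M1−M0)/(6·3)=419/3780, b=Δ0−h0·(2M0+M1)/6=-233/140
seg 1: a=2, c=M1/2=419/420, d=(M2−M1)/(6·3)=-307/756, b=Δ1−h1·(2M1+M2)/6=93/70
seg 2: a=4, c=M2/2=-93/35, d=(M3−M2)/(6·2)=125/112, b=Δ2−h2·(2M2+M3)/6=-73/20
seg 3: a=-5, c=M3/2=1131/280, d=(M4−M3)/(6·2)=-377/560, b=Δ3−h3·(2M3+M4)/6=-31/35
t_q=17/2 → seg 3, τ=1/2; S=-5+-31/35·τ+1131/280·τ²+-377/560·τ³=-2891/640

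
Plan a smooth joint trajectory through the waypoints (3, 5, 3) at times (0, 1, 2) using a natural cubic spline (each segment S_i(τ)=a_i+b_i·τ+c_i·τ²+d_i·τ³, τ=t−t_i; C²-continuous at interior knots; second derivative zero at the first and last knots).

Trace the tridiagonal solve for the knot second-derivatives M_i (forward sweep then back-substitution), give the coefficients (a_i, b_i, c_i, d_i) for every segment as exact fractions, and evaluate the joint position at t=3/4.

Δ: Δ0=2, Δ1=-2
row 1: diag=4, rhs=-24; c'=1/4, d'=-6
back: M1=-6
M: M0=0, M1=-6, M2=0
seg 0: a=3, c=M0/2=0, d=(M1−M0)/(6·1)=-1, b=Δ0−h0·(2M0+M1)/6=3
seg 1: a=5, c=M1/2=-3, d=(M2−M1)/(6·1)=1, b=Δ1−h1·(2M1+M2)/6=0
t_q=3/4 → seg 0, τ=3/4; S=3+3·τ+0·τ²+-1·τ³=309/64

  seg 0: a=3 b=3 c=0 d=-1
  seg 1: a=5 b=0 c=-3 d=1
S(3/4) = 309/64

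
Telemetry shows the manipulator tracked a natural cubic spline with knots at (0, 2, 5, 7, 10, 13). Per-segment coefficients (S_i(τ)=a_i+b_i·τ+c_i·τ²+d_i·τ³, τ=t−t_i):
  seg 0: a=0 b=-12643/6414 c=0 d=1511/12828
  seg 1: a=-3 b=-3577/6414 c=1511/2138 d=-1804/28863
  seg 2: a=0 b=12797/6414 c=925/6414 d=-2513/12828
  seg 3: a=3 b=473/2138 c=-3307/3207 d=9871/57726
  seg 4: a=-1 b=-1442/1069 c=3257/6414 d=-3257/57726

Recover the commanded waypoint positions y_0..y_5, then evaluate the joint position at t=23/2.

y_0=0 y_1=-3 y_2=0 y_3=3 y_4=-1 y_5=-2
S(23/2) = -35427/17104

y_0 = S_0(0) = a_0 = 0
y_1 = S_1(0) = a_1 = -3
y_2 = S_2(0) = a_2 = 0
y_3 = S_3(0) = a_3 = 3
y_4 = S_4(0) = a_4 = -1
y_5 = S_4(3) = -2
t_q=23/2 is in segment 4 (τ=3/2); S_4(τ)=-35427/17104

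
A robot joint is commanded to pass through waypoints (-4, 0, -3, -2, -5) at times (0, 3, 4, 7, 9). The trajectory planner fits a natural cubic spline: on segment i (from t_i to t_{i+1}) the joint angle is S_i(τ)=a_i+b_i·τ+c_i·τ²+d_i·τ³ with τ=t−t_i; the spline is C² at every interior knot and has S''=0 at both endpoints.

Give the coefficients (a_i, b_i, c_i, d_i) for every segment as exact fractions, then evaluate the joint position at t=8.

  seg 0: a=-4 b=1189/372 c=0 d=-77/372
  seg 1: a=0 b=-445/186 c=-231/124 d=467/372
  seg 2: a=-3 b=-875/372 c=59/31 d=-125/372
  seg 3: a=-2 b=-1/186 c=-139/124 d=139/744
S(8) = -729/248

Δ: Δ0=4/3, Δ1=-3, Δ2=1/3, Δ3=-3/2
row 1: diag=8, rhs=-26; c'=1/8, d'=-13/4
row 2: denom=8−1·1/8=63/8; d'=(20−1·-13/4)/(63/8)=62/21
row 3: denom=10−3·8/21=62/7; d'=(-11−3·62/21)/(62/7)=-139/62
back: M3=-139/62
back: M2=62/21−8/21·-139/62=118/31
back: M1=-13/4−1/8·118/31=-231/62
M: M0=0, M1=-231/62, M2=118/31, M3=-139/62, M4=0
seg 0: a=-4, c=M0/2=0, d=(M1−M0)/(6·3)=-77/372, b=Δ0−h0·(2M0+M1)/6=1189/372
seg 1: a=0, c=M1/2=-231/124, d=(M2−M1)/(6·1)=467/372, b=Δ1−h1·(2M1+M2)/6=-445/186
seg 2: a=-3, c=M2/2=59/31, d=(M3−M2)/(6·3)=-125/372, b=Δ2−h2·(2M2+M3)/6=-875/372
seg 3: a=-2, c=M3/2=-139/124, d=(M4−M3)/(6·2)=139/744, b=Δ3−h3·(2M3+M4)/6=-1/186
t_q=8 → seg 3, τ=1; S=-2+-1/186·τ+-139/124·τ²+139/744·τ³=-729/248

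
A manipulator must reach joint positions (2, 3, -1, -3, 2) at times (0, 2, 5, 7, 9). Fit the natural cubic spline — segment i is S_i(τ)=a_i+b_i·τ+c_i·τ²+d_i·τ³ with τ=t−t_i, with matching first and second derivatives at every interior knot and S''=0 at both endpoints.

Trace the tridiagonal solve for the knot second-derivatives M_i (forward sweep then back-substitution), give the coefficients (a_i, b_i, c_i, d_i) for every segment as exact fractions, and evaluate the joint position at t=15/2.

Δ: Δ0=1/2, Δ1=-4/3, Δ2=-1, Δ3=5/2
row 1: diag=10, rhs=-11; c'=3/10, d'=-11/10
row 2: denom=10−3·3/10=91/10; d'=(2−3·-11/10)/(91/10)=53/91
row 3: denom=8−2·20/91=688/91; d'=(21−2·53/91)/(688/91)=1805/688
back: M3=1805/688
back: M2=53/91−20/91·1805/688=1/172
back: M1=-11/10−3/10·1/172=-379/344
M: M0=0, M1=-379/344, M2=1/172, M3=1805/688, M4=0
seg 0: a=2, c=M0/2=0, d=(M1−M0)/(6·2)=-379/4128, b=Δ0−h0·(2M0+M1)/6=895/1032
seg 1: a=3, c=M1/2=-379/688, d=(M2−M1)/(6·3)=127/2064, b=Δ1−h1·(2M1+M2)/6=-121/516
seg 2: a=-1, c=M2/2=1/344, d=(M3−M2)/(6·2)=1801/8256, b=Δ2−h2·(2M2+M3)/6=-3877/2064
seg 3: a=-3, c=M3/2=1805/1376, d=(M4−M3)/(6·2)=-1805/8256, b=Δ3−h3·(2M3+M4)/6=775/1032
t_q=15/2 → seg 3, τ=1/2; S=-3+775/1032·τ+1805/1376·τ²+-1805/8256·τ³=-51163/22016

  seg 0: a=2 b=895/1032 c=0 d=-379/4128
  seg 1: a=3 b=-121/516 c=-379/688 d=127/2064
  seg 2: a=-1 b=-3877/2064 c=1/344 d=1801/8256
  seg 3: a=-3 b=775/1032 c=1805/1376 d=-1805/8256
S(15/2) = -51163/22016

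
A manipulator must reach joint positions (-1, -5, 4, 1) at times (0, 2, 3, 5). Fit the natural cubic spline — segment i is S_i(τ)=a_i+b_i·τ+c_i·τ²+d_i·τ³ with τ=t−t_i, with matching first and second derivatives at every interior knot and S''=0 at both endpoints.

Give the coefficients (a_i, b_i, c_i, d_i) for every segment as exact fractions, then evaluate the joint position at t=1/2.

  seg 0: a=-1 b=-223/35 c=0 d=153/140
  seg 1: a=-5 b=236/35 c=459/70 d=-43/10
  seg 2: a=4 b=487/70 c=-222/35 d=37/35
S(1/2) = -907/224

Δ: Δ0=-2, Δ1=9, Δ2=-3/2
row 1: diag=6, rhs=66; c'=1/6, d'=11
row 2: denom=6−1·1/6=35/6; d'=(-63−1·11)/(35/6)=-444/35
back: M2=-444/35
back: M1=11−1/6·-444/35=459/35
M: M0=0, M1=459/35, M2=-444/35, M3=0
seg 0: a=-1, c=M0/2=0, d=(M1−M0)/(6·2)=153/140, b=Δ0−h0·(2M0+M1)/6=-223/35
seg 1: a=-5, c=M1/2=459/70, d=(M2−M1)/(6·1)=-43/10, b=Δ1−h1·(2M1+M2)/6=236/35
seg 2: a=4, c=M2/2=-222/35, d=(M3−M2)/(6·2)=37/35, b=Δ2−h2·(2M2+M3)/6=487/70
t_q=1/2 → seg 0, τ=1/2; S=-1+-223/35·τ+0·τ²+153/140·τ³=-907/224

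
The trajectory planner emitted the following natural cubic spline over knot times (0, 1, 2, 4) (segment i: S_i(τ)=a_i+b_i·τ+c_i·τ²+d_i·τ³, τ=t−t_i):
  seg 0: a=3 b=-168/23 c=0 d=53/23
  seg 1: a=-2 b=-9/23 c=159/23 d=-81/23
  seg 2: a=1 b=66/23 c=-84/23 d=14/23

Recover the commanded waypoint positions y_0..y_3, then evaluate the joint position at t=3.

y_0 = S_0(0) = a_0 = 3
y_1 = S_1(0) = a_1 = -2
y_2 = S_2(0) = a_2 = 1
y_3 = S_2(2) = -3
t_q=3 is in segment 2 (τ=1); S_2(τ)=19/23

y_0=3 y_1=-2 y_2=1 y_3=-3
S(3) = 19/23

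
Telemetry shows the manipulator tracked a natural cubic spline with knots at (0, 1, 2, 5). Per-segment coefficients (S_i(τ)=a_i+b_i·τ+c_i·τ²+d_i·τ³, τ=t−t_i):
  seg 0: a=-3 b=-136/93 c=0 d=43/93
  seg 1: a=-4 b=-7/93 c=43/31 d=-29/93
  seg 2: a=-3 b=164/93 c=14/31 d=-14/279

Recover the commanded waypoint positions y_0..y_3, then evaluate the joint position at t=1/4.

y_0 = S_0(0) = a_0 = -3
y_1 = S_1(0) = a_1 = -4
y_2 = S_2(0) = a_2 = -3
y_3 = S_2(3) = 5
t_q=1/4 is in segment 0 (τ=1/4); S_0(τ)=-6663/1984

y_0=-3 y_1=-4 y_2=-3 y_3=5
S(1/4) = -6663/1984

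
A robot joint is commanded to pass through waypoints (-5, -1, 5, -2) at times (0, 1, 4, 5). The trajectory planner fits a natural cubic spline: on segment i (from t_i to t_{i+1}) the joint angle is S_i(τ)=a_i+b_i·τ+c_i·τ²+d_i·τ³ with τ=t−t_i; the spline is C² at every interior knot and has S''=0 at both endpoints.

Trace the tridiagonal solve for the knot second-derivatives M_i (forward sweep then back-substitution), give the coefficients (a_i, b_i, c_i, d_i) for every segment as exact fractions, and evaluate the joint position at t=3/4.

  seg 0: a=-5 b=19/5 c=0 d=1/5
  seg 1: a=-1 b=22/5 c=3/5 d=-7/15
  seg 2: a=5 b=-23/5 c=-18/5 d=6/5
S(3/4) = -661/320

Δ: Δ0=4, Δ1=2, Δ2=-7
row 1: diag=8, rhs=-12; c'=3/8, d'=-3/2
row 2: denom=8−3·3/8=55/8; d'=(-54−3·-3/2)/(55/8)=-36/5
back: M2=-36/5
back: M1=-3/2−3/8·-36/5=6/5
M: M0=0, M1=6/5, M2=-36/5, M3=0
seg 0: a=-5, c=M0/2=0, d=(M1−M0)/(6·1)=1/5, b=Δ0−h0·(2M0+M1)/6=19/5
seg 1: a=-1, c=M1/2=3/5, d=(M2−M1)/(6·3)=-7/15, b=Δ1−h1·(2M1+M2)/6=22/5
seg 2: a=5, c=M2/2=-18/5, d=(M3−M2)/(6·1)=6/5, b=Δ2−h2·(2M2+M3)/6=-23/5
t_q=3/4 → seg 0, τ=3/4; S=-5+19/5·τ+0·τ²+1/5·τ³=-661/320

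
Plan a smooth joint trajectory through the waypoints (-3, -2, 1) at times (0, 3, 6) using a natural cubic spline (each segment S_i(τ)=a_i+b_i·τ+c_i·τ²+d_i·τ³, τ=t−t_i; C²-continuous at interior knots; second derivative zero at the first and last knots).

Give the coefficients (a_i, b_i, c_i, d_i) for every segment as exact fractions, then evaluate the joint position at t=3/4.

  seg 0: a=-3 b=1/6 c=0 d=1/54
  seg 1: a=-2 b=2/3 c=1/6 d=-1/54
S(3/4) = -367/128

Δ: Δ0=1/3, Δ1=1
row 1: diag=12, rhs=4; c'=1/4, d'=1/3
back: M1=1/3
M: M0=0, M1=1/3, M2=0
seg 0: a=-3, c=M0/2=0, d=(M1−M0)/(6·3)=1/54, b=Δ0−h0·(2M0+M1)/6=1/6
seg 1: a=-2, c=M1/2=1/6, d=(M2−M1)/(6·3)=-1/54, b=Δ1−h1·(2M1+M2)/6=2/3
t_q=3/4 → seg 0, τ=3/4; S=-3+1/6·τ+0·τ²+1/54·τ³=-367/128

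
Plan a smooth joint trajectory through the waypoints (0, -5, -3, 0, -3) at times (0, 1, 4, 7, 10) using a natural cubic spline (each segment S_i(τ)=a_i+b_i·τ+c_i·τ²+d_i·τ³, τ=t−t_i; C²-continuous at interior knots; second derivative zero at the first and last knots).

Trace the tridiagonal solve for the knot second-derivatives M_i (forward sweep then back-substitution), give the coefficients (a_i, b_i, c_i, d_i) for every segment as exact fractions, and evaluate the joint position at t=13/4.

  seg 0: a=0 b=-1865/324 c=0 d=245/324
  seg 1: a=-5 b=-565/162 c=245/108 d=-859/2916
  seg 2: a=-3 b=703/324 c=-31/81 d=-7/2916
  seg 3: a=0 b=-31/162 c=-131/324 d=131/2916
S(13/4) = -10871/2304

Δ: Δ0=-5, Δ1=2/3, Δ2=1, Δ3=-1
row 1: diag=8, rhs=34; c'=3/8, d'=17/4
row 2: denom=12−3·3/8=87/8; d'=(2−3·17/4)/(87/8)=-86/87
row 3: denom=12−3·8/29=324/29; d'=(-12−3·-86/87)/(324/29)=-131/162
back: M3=-131/162
back: M2=-86/87−8/29·-131/162=-62/81
back: M1=17/4−3/8·-62/81=245/54
M: M0=0, M1=245/54, M2=-62/81, M3=-131/162, M4=0
seg 0: a=0, c=M0/2=0, d=(M1−M0)/(6·1)=245/324, b=Δ0−h0·(2M0+M1)/6=-1865/324
seg 1: a=-5, c=M1/2=245/108, d=(M2−M1)/(6·3)=-859/2916, b=Δ1−h1·(2M1+M2)/6=-565/162
seg 2: a=-3, c=M2/2=-31/81, d=(M3−M2)/(6·3)=-7/2916, b=Δ2−h2·(2M2+M3)/6=703/324
seg 3: a=0, c=M3/2=-131/324, d=(M4−M3)/(6·3)=131/2916, b=Δ3−h3·(2M3+M4)/6=-31/162
t_q=13/4 → seg 1, τ=9/4; S=-5+-565/162·τ+245/108·τ²+-859/2916·τ³=-10871/2304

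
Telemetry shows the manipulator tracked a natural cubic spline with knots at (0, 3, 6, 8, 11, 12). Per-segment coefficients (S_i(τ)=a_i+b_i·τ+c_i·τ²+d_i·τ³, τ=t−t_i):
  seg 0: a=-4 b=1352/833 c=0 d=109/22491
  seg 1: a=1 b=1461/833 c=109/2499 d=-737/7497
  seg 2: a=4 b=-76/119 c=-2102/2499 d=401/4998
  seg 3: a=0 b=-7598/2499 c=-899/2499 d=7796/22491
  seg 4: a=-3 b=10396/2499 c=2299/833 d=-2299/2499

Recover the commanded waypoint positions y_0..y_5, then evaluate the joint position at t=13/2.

y_0 = S_0(0) = a_0 = -4
y_1 = S_1(0) = a_1 = 1
y_2 = S_2(0) = a_2 = 4
y_3 = S_3(0) = a_3 = 0
y_4 = S_4(0) = a_4 = -3
y_5 = S_4(1) = 3
t_q=13/2 is in segment 2 (τ=1/2); S_2(τ)=46387/13328

y_0=-4 y_1=1 y_2=4 y_3=0 y_4=-3 y_5=3
S(13/2) = 46387/13328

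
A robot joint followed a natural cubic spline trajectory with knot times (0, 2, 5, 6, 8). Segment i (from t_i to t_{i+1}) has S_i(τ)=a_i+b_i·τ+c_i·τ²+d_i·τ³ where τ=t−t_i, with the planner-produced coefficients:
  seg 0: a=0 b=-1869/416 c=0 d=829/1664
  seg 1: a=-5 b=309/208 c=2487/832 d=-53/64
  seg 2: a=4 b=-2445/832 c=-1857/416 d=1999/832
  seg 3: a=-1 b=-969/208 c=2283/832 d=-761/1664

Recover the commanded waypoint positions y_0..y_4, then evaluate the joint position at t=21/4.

y_0 = S_0(0) = a_0 = 0
y_1 = S_1(0) = a_1 = -5
y_2 = S_2(0) = a_2 = 4
y_3 = S_3(0) = a_3 = -1
y_4 = S_3(2) = -3
t_q=21/4 is in segment 2 (τ=1/4); S_2(τ)=161015/53248

y_0=0 y_1=-5 y_2=4 y_3=-1 y_4=-3
S(21/4) = 161015/53248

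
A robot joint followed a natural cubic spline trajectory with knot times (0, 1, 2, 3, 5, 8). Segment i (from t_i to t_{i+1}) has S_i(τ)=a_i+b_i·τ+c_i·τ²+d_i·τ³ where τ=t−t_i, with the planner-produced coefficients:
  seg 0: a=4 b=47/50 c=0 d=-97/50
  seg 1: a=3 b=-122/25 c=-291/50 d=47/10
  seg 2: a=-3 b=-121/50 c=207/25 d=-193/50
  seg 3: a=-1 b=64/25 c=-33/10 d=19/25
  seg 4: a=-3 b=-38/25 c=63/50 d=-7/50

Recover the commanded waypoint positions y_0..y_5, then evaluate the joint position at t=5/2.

y_0 = S_0(0) = a_0 = 4
y_1 = S_1(0) = a_1 = 3
y_2 = S_2(0) = a_2 = -3
y_3 = S_3(0) = a_3 = -1
y_4 = S_4(0) = a_4 = -3
y_5 = S_4(3) = 0
t_q=5/2 is in segment 2 (τ=1/2); S_2(τ)=-1049/400

y_0=4 y_1=3 y_2=-3 y_3=-1 y_4=-3 y_5=0
S(5/2) = -1049/400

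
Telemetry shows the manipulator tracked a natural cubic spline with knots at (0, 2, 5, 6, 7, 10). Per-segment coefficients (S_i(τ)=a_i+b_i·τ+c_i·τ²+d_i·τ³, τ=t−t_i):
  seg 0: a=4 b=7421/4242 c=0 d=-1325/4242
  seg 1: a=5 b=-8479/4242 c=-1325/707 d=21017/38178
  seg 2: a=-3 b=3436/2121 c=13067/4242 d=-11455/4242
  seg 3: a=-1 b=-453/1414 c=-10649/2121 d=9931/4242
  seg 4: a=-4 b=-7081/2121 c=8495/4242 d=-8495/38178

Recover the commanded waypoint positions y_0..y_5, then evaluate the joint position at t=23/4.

y_0 = S_0(0) = a_0 = 4
y_1 = S_1(0) = a_1 = 5
y_2 = S_2(0) = a_2 = -3
y_3 = S_3(0) = a_3 = -1
y_4 = S_4(0) = a_4 = -4
y_5 = S_4(3) = -2
t_q=23/4 is in segment 2 (τ=3/4); S_2(τ)=-107827/90496

y_0=4 y_1=5 y_2=-3 y_3=-1 y_4=-4 y_5=-2
S(23/4) = -107827/90496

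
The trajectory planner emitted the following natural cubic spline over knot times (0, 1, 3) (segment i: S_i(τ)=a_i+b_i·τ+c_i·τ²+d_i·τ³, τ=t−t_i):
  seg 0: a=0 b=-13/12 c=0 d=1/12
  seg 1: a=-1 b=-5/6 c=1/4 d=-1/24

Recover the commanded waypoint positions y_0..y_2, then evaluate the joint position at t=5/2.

y_0 = S_0(0) = a_0 = 0
y_1 = S_1(0) = a_1 = -1
y_2 = S_1(2) = -2
t_q=5/2 is in segment 1 (τ=3/2); S_1(τ)=-117/64

y_0=0 y_1=-1 y_2=-2
S(5/2) = -117/64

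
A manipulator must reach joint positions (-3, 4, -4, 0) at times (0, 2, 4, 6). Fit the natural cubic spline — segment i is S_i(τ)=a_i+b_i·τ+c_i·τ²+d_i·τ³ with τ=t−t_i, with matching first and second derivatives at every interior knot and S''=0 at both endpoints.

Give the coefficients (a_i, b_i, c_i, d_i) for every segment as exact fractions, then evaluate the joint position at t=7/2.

Δ: Δ0=7/2, Δ1=-4, Δ2=2
row 1: diag=8, rhs=-45; c'=1/4, d'=-45/8
row 2: denom=8−2·1/4=15/2; d'=(36−2·-45/8)/(15/2)=63/10
back: M2=63/10
back: M1=-45/8−1/4·63/10=-36/5
M: M0=0, M1=-36/5, M2=63/10, M3=0
seg 0: a=-3, c=M0/2=0, d=(M1−M0)/(6·2)=-3/5, b=Δ0−h0·(2M0+M1)/6=59/10
seg 1: a=4, c=M1/2=-18/5, d=(M2−M1)/(6·2)=9/8, b=Δ1−h1·(2M1+M2)/6=-13/10
seg 2: a=-4, c=M2/2=63/20, d=(M3−M2)/(6·2)=-21/40, b=Δ2−h2·(2M2+M3)/6=-11/5
t_q=7/2 → seg 1, τ=3/2; S=4+-13/10·τ+-18/5·τ²+9/8·τ³=-721/320

  seg 0: a=-3 b=59/10 c=0 d=-3/5
  seg 1: a=4 b=-13/10 c=-18/5 d=9/8
  seg 2: a=-4 b=-11/5 c=63/20 d=-21/40
S(7/2) = -721/320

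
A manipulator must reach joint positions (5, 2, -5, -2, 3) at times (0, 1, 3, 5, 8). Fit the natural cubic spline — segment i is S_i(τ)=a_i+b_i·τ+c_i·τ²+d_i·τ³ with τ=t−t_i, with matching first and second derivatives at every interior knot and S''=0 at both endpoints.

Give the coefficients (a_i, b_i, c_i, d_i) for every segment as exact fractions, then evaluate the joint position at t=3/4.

Δ: Δ0=-3, Δ1=-7/2, Δ2=3/2, Δ3=5/3
row 1: diag=6, rhs=-3; c'=1/3, d'=-1/2
row 2: denom=8−2·1/3=22/3; d'=(30−2·-1/2)/(22/3)=93/22
row 3: denom=10−2·3/11=104/11; d'=(1−2·93/22)/(104/11)=-41/52
back: M3=-41/52
back: M2=93/22−3/11·-41/52=231/52
back: M1=-1/2−1/3·231/52=-103/52
M: M0=0, M1=-103/52, M2=231/52, M3=-41/52, M4=0
seg 0: a=5, c=M0/2=0, d=(M1−M0)/(6·1)=-103/312, b=Δ0−h0·(2M0+M1)/6=-833/312
seg 1: a=2, c=M1/2=-103/104, d=(M2−M1)/(6·2)=167/312, b=Δ1−h1·(2M1+M2)/6=-571/156
seg 2: a=-5, c=M2/2=231/104, d=(M3−M2)/(6·2)=-17/39, b=Δ2−h2·(2M2+M3)/6=-187/156
seg 3: a=-2, c=M3/2=-41/104, d=(M4−M3)/(6·3)=41/936, b=Δ3−h3·(2M3+M4)/6=383/156
t_q=3/4 → seg 0, τ=3/4; S=5+-833/312·τ+0·τ²+-103/312·τ³=19025/6656

  seg 0: a=5 b=-833/312 c=0 d=-103/312
  seg 1: a=2 b=-571/156 c=-103/104 d=167/312
  seg 2: a=-5 b=-187/156 c=231/104 d=-17/39
  seg 3: a=-2 b=383/156 c=-41/104 d=41/936
S(3/4) = 19025/6656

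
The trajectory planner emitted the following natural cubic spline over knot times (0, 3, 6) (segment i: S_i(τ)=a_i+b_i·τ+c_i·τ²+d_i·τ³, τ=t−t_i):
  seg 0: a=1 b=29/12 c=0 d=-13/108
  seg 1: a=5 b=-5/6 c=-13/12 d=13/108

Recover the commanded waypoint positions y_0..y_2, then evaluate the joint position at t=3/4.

y_0 = S_0(0) = a_0 = 1
y_1 = S_1(0) = a_1 = 5
y_2 = S_1(3) = -4
t_q=3/4 is in segment 0 (τ=3/4); S_0(τ)=707/256

y_0=1 y_1=5 y_2=-4
S(3/4) = 707/256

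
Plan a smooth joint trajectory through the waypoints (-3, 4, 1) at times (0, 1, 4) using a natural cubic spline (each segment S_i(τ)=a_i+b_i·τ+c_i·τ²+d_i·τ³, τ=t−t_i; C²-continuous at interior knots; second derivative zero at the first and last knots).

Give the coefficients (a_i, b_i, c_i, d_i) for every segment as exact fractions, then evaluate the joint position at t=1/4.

  seg 0: a=-3 b=8 c=0 d=-1
  seg 1: a=4 b=5 c=-3 d=1/3
S(1/4) = -65/64

Δ: Δ0=7, Δ1=-1
row 1: diag=8, rhs=-48; c'=3/8, d'=-6
back: M1=-6
M: M0=0, M1=-6, M2=0
seg 0: a=-3, c=M0/2=0, d=(M1−M0)/(6·1)=-1, b=Δ0−h0·(2M0+M1)/6=8
seg 1: a=4, c=M1/2=-3, d=(M2−M1)/(6·3)=1/3, b=Δ1−h1·(2M1+M2)/6=5
t_q=1/4 → seg 0, τ=1/4; S=-3+8·τ+0·τ²+-1·τ³=-65/64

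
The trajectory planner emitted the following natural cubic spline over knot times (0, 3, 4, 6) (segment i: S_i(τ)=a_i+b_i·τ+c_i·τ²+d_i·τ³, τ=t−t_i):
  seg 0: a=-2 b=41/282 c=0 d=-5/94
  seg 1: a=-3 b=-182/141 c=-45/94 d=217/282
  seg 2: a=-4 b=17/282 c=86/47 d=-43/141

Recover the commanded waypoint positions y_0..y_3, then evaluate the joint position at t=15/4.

y_0 = S_0(0) = a_0 = -2
y_1 = S_1(0) = a_1 = -3
y_2 = S_2(0) = a_2 = -4
y_3 = S_2(2) = 1
t_q=15/4 is in segment 1 (τ=3/4); S_1(τ)=-23539/6016

y_0=-2 y_1=-3 y_2=-4 y_3=1
S(15/4) = -23539/6016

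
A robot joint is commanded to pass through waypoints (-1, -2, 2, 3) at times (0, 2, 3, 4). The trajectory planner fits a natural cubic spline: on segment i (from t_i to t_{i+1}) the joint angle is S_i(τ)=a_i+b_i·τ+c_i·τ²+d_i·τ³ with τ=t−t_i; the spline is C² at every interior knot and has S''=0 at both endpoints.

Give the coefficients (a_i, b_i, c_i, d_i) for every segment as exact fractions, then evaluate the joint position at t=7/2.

Δ: Δ0=-1/2, Δ1=4, Δ2=1
row 1: diag=6, rhs=27; c'=1/6, d'=9/2
row 2: denom=4−1·1/6=23/6; d'=(-18−1·9/2)/(23/6)=-135/23
back: M2=-135/23
back: M1=9/2−1/6·-135/23=126/23
M: M0=0, M1=126/23, M2=-135/23, M3=0
seg 0: a=-1, c=M0/2=0, d=(M1−M0)/(6·2)=21/46, b=Δ0−h0·(2M0+M1)/6=-107/46
seg 1: a=-2, c=M1/2=63/23, d=(M2−M1)/(6·1)=-87/46, b=Δ1−h1·(2M1+M2)/6=145/46
seg 2: a=2, c=M2/2=-135/46, d=(M3−M2)/(6·1)=45/46, b=Δ2−h2·(2M2+M3)/6=68/23
t_q=7/2 → seg 2, τ=1/2; S=2+68/23·τ+-135/46·τ²+45/46·τ³=1055/368

  seg 0: a=-1 b=-107/46 c=0 d=21/46
  seg 1: a=-2 b=145/46 c=63/23 d=-87/46
  seg 2: a=2 b=68/23 c=-135/46 d=45/46
S(7/2) = 1055/368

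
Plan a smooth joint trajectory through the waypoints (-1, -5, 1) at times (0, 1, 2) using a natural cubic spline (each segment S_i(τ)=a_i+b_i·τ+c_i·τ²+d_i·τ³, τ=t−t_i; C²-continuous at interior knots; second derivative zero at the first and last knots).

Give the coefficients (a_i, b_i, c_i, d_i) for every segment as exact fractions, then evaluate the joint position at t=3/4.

  seg 0: a=-1 b=-13/2 c=0 d=5/2
  seg 1: a=-5 b=1 c=15/2 d=-5/2
S(3/4) = -617/128

Δ: Δ0=-4, Δ1=6
row 1: diag=4, rhs=60; c'=1/4, d'=15
back: M1=15
M: M0=0, M1=15, M2=0
seg 0: a=-1, c=M0/2=0, d=(M1−M0)/(6·1)=5/2, b=Δ0−h0·(2M0+M1)/6=-13/2
seg 1: a=-5, c=M1/2=15/2, d=(M2−M1)/(6·1)=-5/2, b=Δ1−h1·(2M1+M2)/6=1
t_q=3/4 → seg 0, τ=3/4; S=-1+-13/2·τ+0·τ²+5/2·τ³=-617/128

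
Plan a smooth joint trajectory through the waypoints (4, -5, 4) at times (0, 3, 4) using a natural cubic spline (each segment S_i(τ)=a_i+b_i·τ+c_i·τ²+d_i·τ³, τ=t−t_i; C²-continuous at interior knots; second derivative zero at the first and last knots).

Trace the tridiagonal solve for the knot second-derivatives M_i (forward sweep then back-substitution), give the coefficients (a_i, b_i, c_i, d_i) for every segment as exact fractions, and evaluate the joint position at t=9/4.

Δ: Δ0=-3, Δ1=9
row 1: diag=8, rhs=72; c'=1/8, d'=9
back: M1=9
M: M0=0, M1=9, M2=0
seg 0: a=4, c=M0/2=0, d=(M1−M0)/(6·3)=1/2, b=Δ0−h0·(2M0+M1)/6=-15/2
seg 1: a=-5, c=M1/2=9/2, d=(M2−M1)/(6·1)=-3/2, b=Δ1−h1·(2M1+M2)/6=6
t_q=9/4 → seg 0, τ=9/4; S=4+-15/2·τ+0·τ²+1/2·τ³=-919/128

  seg 0: a=4 b=-15/2 c=0 d=1/2
  seg 1: a=-5 b=6 c=9/2 d=-3/2
S(9/4) = -919/128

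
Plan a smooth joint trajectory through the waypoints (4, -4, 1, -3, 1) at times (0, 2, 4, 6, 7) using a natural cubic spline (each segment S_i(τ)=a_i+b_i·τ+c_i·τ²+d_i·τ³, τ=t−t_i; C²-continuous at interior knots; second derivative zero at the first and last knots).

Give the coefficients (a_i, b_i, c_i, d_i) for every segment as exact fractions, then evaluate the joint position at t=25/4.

Δ: Δ0=-4, Δ1=5/2, Δ2=-2, Δ3=4
row 1: diag=8, rhs=39; c'=1/4, d'=39/8
row 2: denom=8−2·1/4=15/2; d'=(-27−2·39/8)/(15/2)=-49/10
row 3: denom=6−2·4/15=82/15; d'=(36−2·-49/10)/(82/15)=687/82
back: M3=687/82
back: M2=-49/10−4/15·687/82=-585/82
back: M1=39/8−1/4·-585/82=273/41
M: M0=0, M1=273/41, M2=-585/82, M3=687/82, M4=0
seg 0: a=4, c=M0/2=0, d=(M1−M0)/(6·2)=91/164, b=Δ0−h0·(2M0+M1)/6=-255/41
seg 1: a=-4, c=M1/2=273/82, d=(M2−M1)/(6·2)=-377/328, b=Δ1−h1·(2M1+M2)/6=18/41
seg 2: a=1, c=M2/2=-585/164, d=(M3−M2)/(6·2)=53/41, b=Δ2−h2·(2M2+M3)/6=-3/82
seg 3: a=-3, c=M3/2=687/164, d=(M4−M3)/(6·1)=-229/164, b=Δ3−h3·(2M3+M4)/6=99/82
t_q=25/4 → seg 3, τ=1/4; S=-3+99/82·τ+687/164·τ²+-229/164·τ³=-25801/10496

  seg 0: a=4 b=-255/41 c=0 d=91/164
  seg 1: a=-4 b=18/41 c=273/82 d=-377/328
  seg 2: a=1 b=-3/82 c=-585/164 d=53/41
  seg 3: a=-3 b=99/82 c=687/164 d=-229/164
S(25/4) = -25801/10496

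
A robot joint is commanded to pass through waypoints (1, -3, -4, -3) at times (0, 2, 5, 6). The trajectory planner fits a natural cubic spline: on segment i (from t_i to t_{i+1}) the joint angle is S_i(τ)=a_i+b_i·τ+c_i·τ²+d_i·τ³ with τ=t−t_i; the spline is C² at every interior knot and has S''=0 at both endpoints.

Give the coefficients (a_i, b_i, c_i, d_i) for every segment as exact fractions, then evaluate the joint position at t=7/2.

Δ: Δ0=-2, Δ1=-1/3, Δ2=1
row 1: diag=10, rhs=10; c'=3/10, d'=1
row 2: denom=8−3·3/10=71/10; d'=(8−3·1)/(71/10)=50/71
back: M2=50/71
back: M1=1−3/10·50/71=56/71
M: M0=0, M1=56/71, M2=50/71, M3=0
seg 0: a=1, c=M0/2=0, d=(M1−M0)/(6·2)=14/213, b=Δ0−h0·(2M0+M1)/6=-482/213
seg 1: a=-3, c=M1/2=28/71, d=(M2−M1)/(6·3)=-1/213, b=Δ1−h1·(2M1+M2)/6=-314/213
seg 2: a=-4, c=M2/2=25/71, d=(M3−M2)/(6·1)=-25/213, b=Δ2−h2·(2M2+M3)/6=163/213
t_q=7/2 → seg 1, τ=3/2; S=-3+-314/213·τ+28/71·τ²+-1/213·τ³=-2465/568

  seg 0: a=1 b=-482/213 c=0 d=14/213
  seg 1: a=-3 b=-314/213 c=28/71 d=-1/213
  seg 2: a=-4 b=163/213 c=25/71 d=-25/213
S(7/2) = -2465/568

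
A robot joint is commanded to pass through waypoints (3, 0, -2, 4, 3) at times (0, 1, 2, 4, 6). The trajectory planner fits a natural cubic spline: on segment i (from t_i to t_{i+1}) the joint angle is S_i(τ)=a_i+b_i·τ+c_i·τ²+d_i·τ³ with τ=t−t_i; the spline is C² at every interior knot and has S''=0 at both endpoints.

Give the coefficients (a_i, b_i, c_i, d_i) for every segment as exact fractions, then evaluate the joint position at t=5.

  seg 0: a=3 b=-167/56 c=0 d=-1/56
  seg 1: a=0 b=-85/28 c=-3/56 d=61/56
  seg 2: a=-2 b=1/8 c=45/14 d=-199/224
  seg 3: a=4 b=65/28 c=-237/112 d=79/224
S(5) = 1021/224

Δ: Δ0=-3, Δ1=-2, Δ2=3, Δ3=-1/2
row 1: diag=4, rhs=6; c'=1/4, d'=3/2
row 2: denom=6−1·1/4=23/4; d'=(30−1·3/2)/(23/4)=114/23
row 3: denom=8−2·8/23=168/23; d'=(-21−2·114/23)/(168/23)=-237/56
back: M3=-237/56
back: M2=114/23−8/23·-237/56=45/7
back: M1=3/2−1/4·45/7=-3/28
M: M0=0, M1=-3/28, M2=45/7, M3=-237/56, M4=0
seg 0: a=3, c=M0/2=0, d=(M1−M0)/(6·1)=-1/56, b=Δ0−h0·(2M0+M1)/6=-167/56
seg 1: a=0, c=M1/2=-3/56, d=(M2−M1)/(6·1)=61/56, b=Δ1−h1·(2M1+M2)/6=-85/28
seg 2: a=-2, c=M2/2=45/14, d=(M3−M2)/(6·2)=-199/224, b=Δ2−h2·(2M2+M3)/6=1/8
seg 3: a=4, c=M3/2=-237/112, d=(M4−M3)/(6·2)=79/224, b=Δ3−h3·(2M3+M4)/6=65/28
t_q=5 → seg 3, τ=1; S=4+65/28·τ+-237/112·τ²+79/224·τ³=1021/224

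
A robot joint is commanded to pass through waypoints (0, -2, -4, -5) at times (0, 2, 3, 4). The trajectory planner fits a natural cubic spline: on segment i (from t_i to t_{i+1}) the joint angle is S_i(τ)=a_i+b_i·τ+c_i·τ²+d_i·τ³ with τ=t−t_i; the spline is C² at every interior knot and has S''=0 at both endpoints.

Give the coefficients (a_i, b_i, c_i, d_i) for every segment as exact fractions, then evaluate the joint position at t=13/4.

  seg 0: a=0 b=-13/23 c=0 d=-5/46
  seg 1: a=-2 b=-43/23 c=-15/23 d=12/23
  seg 2: a=-4 b=-37/23 c=21/23 d=-7/23
S(13/4) = -6403/1472

Δ: Δ0=-1, Δ1=-2, Δ2=-1
row 1: diag=6, rhs=-6; c'=1/6, d'=-1
row 2: denom=4−1·1/6=23/6; d'=(6−1·-1)/(23/6)=42/23
back: M2=42/23
back: M1=-1−1/6·42/23=-30/23
M: M0=0, M1=-30/23, M2=42/23, M3=0
seg 0: a=0, c=M0/2=0, d=(M1−M0)/(6·2)=-5/46, b=Δ0−h0·(2M0+M1)/6=-13/23
seg 1: a=-2, c=M1/2=-15/23, d=(M2−M1)/(6·1)=12/23, b=Δ1−h1·(2M1+M2)/6=-43/23
seg 2: a=-4, c=M2/2=21/23, d=(M3−M2)/(6·1)=-7/23, b=Δ2−h2·(2M2+M3)/6=-37/23
t_q=13/4 → seg 2, τ=1/4; S=-4+-37/23·τ+21/23·τ²+-7/23·τ³=-6403/1472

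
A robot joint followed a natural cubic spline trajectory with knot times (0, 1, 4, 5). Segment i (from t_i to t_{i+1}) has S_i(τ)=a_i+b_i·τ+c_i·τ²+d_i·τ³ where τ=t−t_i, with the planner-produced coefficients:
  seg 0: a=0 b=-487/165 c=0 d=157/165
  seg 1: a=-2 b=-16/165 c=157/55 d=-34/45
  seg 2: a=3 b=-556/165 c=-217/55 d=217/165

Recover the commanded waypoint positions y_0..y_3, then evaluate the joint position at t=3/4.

y_0=0 y_1=-2 y_2=3 y_3=-3
S(3/4) = -6379/3520

y_0 = S_0(0) = a_0 = 0
y_1 = S_1(0) = a_1 = -2
y_2 = S_2(0) = a_2 = 3
y_3 = S_2(1) = -3
t_q=3/4 is in segment 0 (τ=3/4); S_0(τ)=-6379/3520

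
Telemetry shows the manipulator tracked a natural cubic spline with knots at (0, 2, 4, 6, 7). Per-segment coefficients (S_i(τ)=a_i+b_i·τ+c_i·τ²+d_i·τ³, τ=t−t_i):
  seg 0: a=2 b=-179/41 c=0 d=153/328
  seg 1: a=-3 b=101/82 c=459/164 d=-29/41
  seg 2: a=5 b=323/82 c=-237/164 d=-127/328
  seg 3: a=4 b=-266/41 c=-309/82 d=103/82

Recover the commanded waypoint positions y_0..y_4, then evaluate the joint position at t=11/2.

y_0 = S_0(0) = a_0 = 2
y_1 = S_1(0) = a_1 = -3
y_2 = S_2(0) = a_2 = 5
y_3 = S_3(0) = a_3 = 4
y_4 = S_3(1) = -5
t_q=11/2 is in segment 2 (τ=3/2); S_2(τ)=16663/2624

y_0=2 y_1=-3 y_2=5 y_3=4 y_4=-5
S(11/2) = 16663/2624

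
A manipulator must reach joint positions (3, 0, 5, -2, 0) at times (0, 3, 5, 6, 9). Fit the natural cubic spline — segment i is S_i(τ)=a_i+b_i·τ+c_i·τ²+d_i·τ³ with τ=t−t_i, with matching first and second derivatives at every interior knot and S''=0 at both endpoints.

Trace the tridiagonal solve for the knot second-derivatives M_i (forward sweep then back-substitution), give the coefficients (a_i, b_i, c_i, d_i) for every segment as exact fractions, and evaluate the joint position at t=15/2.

Δ: Δ0=-1, Δ1=5/2, Δ2=-7, Δ3=2/3
row 1: diag=10, rhs=21; c'=1/5, d'=21/10
row 2: denom=6−2·1/5=28/5; d'=(-57−2·21/10)/(28/5)=-153/14
row 3: denom=8−1·5/28=219/28; d'=(46−1·-153/14)/(219/28)=1594/219
back: M3=1594/219
back: M2=-153/14−5/28·1594/219=-2678/219
back: M1=21/10−1/5·-2678/219=1991/438
M: M0=0, M1=1991/438, M2=-2678/219, M3=1594/219, M4=0
seg 0: a=3, c=M0/2=0, d=(M1−M0)/(6·3)=1991/7884, b=Δ0−h0·(2M0+M1)/6=-2867/876
seg 1: a=0, c=M1/2=1991/876, d=(M2−M1)/(6·2)=-2449/1752, b=Δ1−h1·(2M1+M2)/6=1553/438
seg 2: a=5, c=M2/2=-1339/219, d=(M3−M2)/(6·1)=712/219, b=Δ2−h2·(2M2+M3)/6=-302/73
seg 3: a=-2, c=M3/2=797/219, d=(M4−M3)/(6·3)=-797/1971, b=Δ3−h3·(2M3+M4)/6=-1448/219
t_q=15/2 → seg 3, τ=3/2; S=-2+-1448/219·τ+797/219·τ²+-797/1971·τ³=-2975/584

  seg 0: a=3 b=-2867/876 c=0 d=1991/7884
  seg 1: a=0 b=1553/438 c=1991/876 d=-2449/1752
  seg 2: a=5 b=-302/73 c=-1339/219 d=712/219
  seg 3: a=-2 b=-1448/219 c=797/219 d=-797/1971
S(15/2) = -2975/584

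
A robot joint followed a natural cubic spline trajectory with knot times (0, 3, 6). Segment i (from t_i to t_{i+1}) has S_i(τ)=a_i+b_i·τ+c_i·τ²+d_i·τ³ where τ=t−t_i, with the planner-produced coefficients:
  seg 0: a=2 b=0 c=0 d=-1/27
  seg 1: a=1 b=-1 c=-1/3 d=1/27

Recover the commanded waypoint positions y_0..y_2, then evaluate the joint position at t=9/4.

y_0=2 y_1=1 y_2=-4
S(9/4) = 101/64

y_0 = S_0(0) = a_0 = 2
y_1 = S_1(0) = a_1 = 1
y_2 = S_1(3) = -4
t_q=9/4 is in segment 0 (τ=9/4); S_0(τ)=101/64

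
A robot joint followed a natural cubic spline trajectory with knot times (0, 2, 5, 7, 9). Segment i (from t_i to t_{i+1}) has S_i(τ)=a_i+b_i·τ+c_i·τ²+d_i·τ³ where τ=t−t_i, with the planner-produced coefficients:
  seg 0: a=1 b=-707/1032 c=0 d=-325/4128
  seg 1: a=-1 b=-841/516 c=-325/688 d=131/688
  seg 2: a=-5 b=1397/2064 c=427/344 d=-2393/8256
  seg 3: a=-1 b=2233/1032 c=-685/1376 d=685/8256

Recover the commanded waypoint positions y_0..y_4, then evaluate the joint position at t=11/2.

y_0=1 y_1=-1 y_2=-5 y_3=-1 y_4=2
S(11/2) = -96595/22016

y_0 = S_0(0) = a_0 = 1
y_1 = S_1(0) = a_1 = -1
y_2 = S_2(0) = a_2 = -5
y_3 = S_3(0) = a_3 = -1
y_4 = S_3(2) = 2
t_q=11/2 is in segment 2 (τ=1/2); S_2(τ)=-96595/22016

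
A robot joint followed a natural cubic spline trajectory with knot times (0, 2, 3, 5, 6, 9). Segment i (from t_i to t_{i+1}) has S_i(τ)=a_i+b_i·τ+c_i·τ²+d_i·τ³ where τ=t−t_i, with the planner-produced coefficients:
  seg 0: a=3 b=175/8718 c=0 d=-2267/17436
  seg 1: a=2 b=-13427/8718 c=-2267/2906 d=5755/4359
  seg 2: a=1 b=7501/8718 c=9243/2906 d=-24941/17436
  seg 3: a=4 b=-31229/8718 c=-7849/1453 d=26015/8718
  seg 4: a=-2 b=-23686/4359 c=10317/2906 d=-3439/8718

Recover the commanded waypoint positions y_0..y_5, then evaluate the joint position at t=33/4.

y_0 = S_0(0) = a_0 = 3
y_1 = S_1(0) = a_1 = 2
y_2 = S_2(0) = a_2 = 1
y_3 = S_3(0) = a_3 = 4
y_4 = S_4(0) = a_4 = -2
y_5 = S_4(3) = 3
t_q=33/4 is in segment 4 (τ=9/4); S_4(τ)=-138793/185984

y_0=3 y_1=2 y_2=1 y_3=4 y_4=-2 y_5=3
S(33/4) = -138793/185984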